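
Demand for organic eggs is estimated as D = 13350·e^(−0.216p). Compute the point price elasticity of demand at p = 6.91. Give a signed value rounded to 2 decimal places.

-1.49

dD/dp = −0.216·D = -648.223. At p = 6.91, D = 3001.03.
Ed = (dD/dp)·(p/D) = (-648.223) × (6.91/3001.03) = -1.4925…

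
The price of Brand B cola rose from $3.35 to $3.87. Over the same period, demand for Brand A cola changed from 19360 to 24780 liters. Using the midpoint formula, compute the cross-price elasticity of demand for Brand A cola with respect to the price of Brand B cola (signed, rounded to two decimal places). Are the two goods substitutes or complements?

1.70; substitutes

%ΔQ_{Brand A cola} = (24780 − 19360)/avg = 5420/22070 = 0.245582…
%ΔP_{Brand B cola} = (3.87 − 3.35)/avg = 0.52/3.61 = 0.144044…
E_cross = (5420/22070) / (0.52/3.61) = 1.7049…
E_cross > 0 ⇒ the goods are substitutes.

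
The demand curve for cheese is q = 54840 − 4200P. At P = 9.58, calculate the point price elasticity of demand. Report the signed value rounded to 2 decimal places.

-2.76

dq/dP = −4200. At P = 9.58, q = 54840 − 4200(9.58) = 14604.
Ed = (dq/dP)·(P/q) = −4200 × (9.58/14604) = -2.7551…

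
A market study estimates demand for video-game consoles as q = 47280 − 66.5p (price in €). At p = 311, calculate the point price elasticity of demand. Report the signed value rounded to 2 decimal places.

-0.78

dq/dp = −66.5. At p = 311, q = 47280 − 66.5(311) = 26598.5.
Ed = (dq/dp)·(p/q) = −66.5 × (311/26598.5) = -0.7775…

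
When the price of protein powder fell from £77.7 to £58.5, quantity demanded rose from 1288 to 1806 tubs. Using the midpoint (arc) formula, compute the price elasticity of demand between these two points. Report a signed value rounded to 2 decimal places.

%ΔQ = (1806 − 1288) / [(1288 + 1806)/2] = 518/1547 = 0.334841…
%ΔP = (58.5 − 77.7) / [(77.7 + 58.5)/2] = -19.2/68.1 = -0.281938…
Arc Ed = %ΔQ / %ΔP = (518/1547) / (-19.2/68.1) = -1.1876…

-1.19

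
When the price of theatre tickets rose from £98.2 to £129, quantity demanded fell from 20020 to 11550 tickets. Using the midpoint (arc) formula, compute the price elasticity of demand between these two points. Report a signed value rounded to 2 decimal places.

-1.98

%ΔQ = (11550 − 20020) / [(20020 + 11550)/2] = -8470/15785 = -0.536585…
%ΔP = (129 − 98.2) / [(98.2 + 129)/2] = 30.8/113.6 = 0.271126…
Arc Ed = %ΔQ / %ΔP = (-8470/15785) / (30.8/113.6) = -1.9790…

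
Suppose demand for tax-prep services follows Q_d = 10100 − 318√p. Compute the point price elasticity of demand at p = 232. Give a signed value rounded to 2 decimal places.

dQ_d/dp = −318/(2√p) = -10.4389. At p = 232, Q_d = 5256.37.
Ed = (dQ_d/dp)·(p/Q_d) = (-10.4389) × (232/5256.37) = -0.4607…

-0.46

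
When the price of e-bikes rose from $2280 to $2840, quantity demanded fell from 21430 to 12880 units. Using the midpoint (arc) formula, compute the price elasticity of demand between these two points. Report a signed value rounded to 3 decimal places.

-2.278

%ΔQ = (12880 − 21430) / [(21430 + 12880)/2] = -8550/17155 = -0.498396…
%ΔP = (2840 − 2280) / [(2280 + 2840)/2] = 560/2560 = 0.21875
Arc Ed = %ΔQ / %ΔP = (-8550/17155) / (560/2560) = -2.27838…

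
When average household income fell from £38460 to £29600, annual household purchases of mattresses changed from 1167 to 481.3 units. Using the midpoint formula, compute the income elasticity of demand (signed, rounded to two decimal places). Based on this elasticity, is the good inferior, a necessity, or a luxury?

3.20; luxury

%ΔQ = (481.3 − 1167)/[( 1167 + 481.3)/2] = -685.7/824.15 = -0.832008…
%ΔIncome = (29600 − 38460)/[( 38460 + 29600)/2] = -8860/34030 = -0.260358…
E_income = (-685.7/824.15) / (-8860/34030) = 3.1956…
E_income > 1 ⇒ normal good, luxury.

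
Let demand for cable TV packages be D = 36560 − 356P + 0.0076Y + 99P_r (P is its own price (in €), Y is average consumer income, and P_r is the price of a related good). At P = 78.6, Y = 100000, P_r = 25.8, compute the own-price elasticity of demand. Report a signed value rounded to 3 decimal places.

-2.353

At the given values, D = 36560 − 356(78.6) + 0.0076(100000) + 99(25.8) = 11892.6.
∂D/∂P = −356.
E = (-356) × (78.6/11892.6) = -2.35285…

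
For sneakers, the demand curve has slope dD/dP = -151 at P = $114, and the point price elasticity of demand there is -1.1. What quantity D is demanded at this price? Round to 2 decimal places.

Ed = (dD/dP)·(P/D) ⇒ D = (dD/dP)·P/Ed = (-151)·114/(-1.1) = 15649.0909…

15649.09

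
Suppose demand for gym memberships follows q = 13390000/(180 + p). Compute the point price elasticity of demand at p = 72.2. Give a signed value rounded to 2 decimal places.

dq/dp = −13390000/(180 + p)² = -210.519. At p = 72.2, q = 53092.8.
Ed = (dq/dp)·(p/q) = (-210.519) × (72.2/53092.8) = -0.2862…

-0.29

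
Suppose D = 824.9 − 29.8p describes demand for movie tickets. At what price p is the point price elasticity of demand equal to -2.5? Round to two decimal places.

Ed = −29.8p/(824.9 − 29.8p). Set this equal to -2.5:
29.8p = 2.5·(824.9 − 29.8p) ⇒ 29.8p(1 + 2.5) = 2.5·824.9
p = 2.5·824.9 / (29.8·3.5) = 19.7722…

19.77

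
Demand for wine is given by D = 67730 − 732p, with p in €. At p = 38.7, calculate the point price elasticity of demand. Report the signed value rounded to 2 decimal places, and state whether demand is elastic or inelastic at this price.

-0.72; inelastic

dD/dp = −732. At p = 38.7, D = 67730 − 732(38.7) = 39401.6.
Ed = (dD/dp)·(p/D) = −732 × (38.7/39401.6) = -0.7189…
|Ed| = 0.72 < 1, so demand is inelastic.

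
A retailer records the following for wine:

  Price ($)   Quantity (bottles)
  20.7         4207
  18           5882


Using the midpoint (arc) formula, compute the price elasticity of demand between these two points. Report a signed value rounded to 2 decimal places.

%ΔQ = (5882 − 4207) / [(4207 + 5882)/2] = 1675/5044.5 = 0.332044…
%ΔP = (18 − 20.7) / [(20.7 + 18)/2] = -2.7/19.35 = -0.139534…
Arc Ed = %ΔQ / %ΔP = (1675/5044.5) / (-2.7/19.35) = -2.3796…

-2.38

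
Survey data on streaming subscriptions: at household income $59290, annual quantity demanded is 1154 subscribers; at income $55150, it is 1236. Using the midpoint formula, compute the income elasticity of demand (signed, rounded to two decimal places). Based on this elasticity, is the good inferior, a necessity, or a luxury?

%ΔQ = (1236 − 1154)/[( 1154 + 1236)/2] = 82/1195 = 0.068619…
%ΔIncome = (55150 − 59290)/[( 59290 + 55150)/2] = -4140/57220 = -0.072352…
E_income = (82/1195) / (-4140/57220) = -0.9484…
E_income < 0 ⇒ inferior good.

-0.95; inferior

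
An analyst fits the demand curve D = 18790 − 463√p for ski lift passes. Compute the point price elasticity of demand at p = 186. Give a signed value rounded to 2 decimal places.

dD/dp = −463/(2√p) = -16.9744. At p = 186, D = 12475.5.
Ed = (dD/dp)·(p/D) = (-16.9744) × (186/12475.5) = -0.2530…

-0.25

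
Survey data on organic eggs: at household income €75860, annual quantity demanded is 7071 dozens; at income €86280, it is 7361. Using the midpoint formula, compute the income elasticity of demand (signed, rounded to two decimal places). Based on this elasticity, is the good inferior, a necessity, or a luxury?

%ΔQ = (7361 − 7071)/[( 7071 + 7361)/2] = 290/7216 = 0.040188…
%ΔIncome = (86280 − 75860)/[( 75860 + 86280)/2] = 10420/81070 = 0.128530…
E_income = (290/7216) / (10420/81070) = 0.3126…
0 < E_income < 1 ⇒ normal good, necessity.

0.31; necessity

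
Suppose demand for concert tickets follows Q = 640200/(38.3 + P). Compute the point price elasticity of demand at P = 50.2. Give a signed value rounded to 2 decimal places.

-0.57

dQ/dP = −640200/(38.3 + P)² = -81.739. At P = 50.2, Q = 7233.9.
Ed = (dQ/dP)·(P/Q) = (-81.739) × (50.2/7233.9) = -0.5672…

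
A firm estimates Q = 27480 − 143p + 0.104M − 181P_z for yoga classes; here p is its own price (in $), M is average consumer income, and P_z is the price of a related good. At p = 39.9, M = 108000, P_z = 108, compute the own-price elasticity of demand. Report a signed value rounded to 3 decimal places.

-0.424

At the given values, Q = 27480 − 143(39.9) + 0.104(108000) − 181(108) = 13458.3.
∂Q/∂p = −143.
E = (-143) × (39.9/13458.3) = -0.42395…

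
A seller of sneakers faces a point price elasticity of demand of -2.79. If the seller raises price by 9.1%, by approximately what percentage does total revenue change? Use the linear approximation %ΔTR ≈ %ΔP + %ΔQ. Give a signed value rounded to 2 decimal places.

%ΔQ ≈ Ed × %ΔP = (-2.79) × (+9.1%) = -25.3890%
%ΔTR ≈ %ΔP + %ΔQ = (+9.1%) + (-25.3890%) = -16.2890%

-16.29%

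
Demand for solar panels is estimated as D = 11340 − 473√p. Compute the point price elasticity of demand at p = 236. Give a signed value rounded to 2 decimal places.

dD/dp = −473/(2√p) = -15.3948. At p = 236, D = 4073.64.
Ed = (dD/dp)·(p/D) = (-15.3948) × (236/4073.64) = -0.8918…

-0.89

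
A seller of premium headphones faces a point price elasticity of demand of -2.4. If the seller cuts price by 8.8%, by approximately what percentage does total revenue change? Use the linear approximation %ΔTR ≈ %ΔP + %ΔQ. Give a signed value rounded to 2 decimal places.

%ΔQ ≈ Ed × %ΔP = (-2.4) × (-8.8%) = +21.1200%
%ΔTR ≈ %ΔP + %ΔQ = (-8.8%) + (+21.1200%) = +12.3200%

+12.32%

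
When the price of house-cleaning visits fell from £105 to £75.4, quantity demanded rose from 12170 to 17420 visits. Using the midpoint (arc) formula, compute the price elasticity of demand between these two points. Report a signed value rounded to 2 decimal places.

%ΔQ = (17420 − 12170) / [(12170 + 17420)/2] = 5250/14795 = 0.354849…
%ΔP = (75.4 − 105) / [(105 + 75.4)/2] = -29.6/90.2 = -0.328159…
Arc Ed = %ΔQ / %ΔP = (5250/14795) / (-29.6/90.2) = -1.0813…

-1.08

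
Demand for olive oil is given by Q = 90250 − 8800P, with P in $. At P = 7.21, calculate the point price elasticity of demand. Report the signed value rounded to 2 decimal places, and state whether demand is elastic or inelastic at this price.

dQ/dP = −8800. At P = 7.21, Q = 90250 − 8800(7.21) = 26802.
Ed = (dQ/dP)·(P/Q) = −8800 × (7.21/26802) = -2.3672…
|Ed| = 2.37 > 1, so demand is elastic.

-2.37; elastic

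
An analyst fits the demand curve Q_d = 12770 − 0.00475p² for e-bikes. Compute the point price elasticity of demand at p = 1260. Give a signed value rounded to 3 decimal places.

-2.884

dQ_d/dp = −2·0.00475·p = -11.97. At p = 1260, Q_d = 5228.9.
Ed = (dQ_d/dp)·(p/Q_d) = (-11.97) × (1260/5228.9) = -2.88439…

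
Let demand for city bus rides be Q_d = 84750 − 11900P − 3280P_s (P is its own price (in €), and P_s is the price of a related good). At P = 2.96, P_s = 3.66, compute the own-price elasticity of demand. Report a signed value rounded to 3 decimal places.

At the given values, Q_d = 84750 − 11900(2.96) − 3280(3.66) = 37521.2.
∂Q_d/∂P = −11900.
E = (-11900) × (2.96/37521.2) = -0.93877…

-0.939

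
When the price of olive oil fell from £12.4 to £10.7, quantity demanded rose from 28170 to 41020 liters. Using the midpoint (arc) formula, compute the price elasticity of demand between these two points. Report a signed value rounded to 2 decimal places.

-2.52

%ΔQ = (41020 − 28170) / [(28170 + 41020)/2] = 12850/34595 = 0.371440…
%ΔP = (10.7 − 12.4) / [(12.4 + 10.7)/2] = -1.7/11.55 = -0.147186…
Arc Ed = %ΔQ / %ΔP = (12850/34595) / (-1.7/11.55) = -2.5236…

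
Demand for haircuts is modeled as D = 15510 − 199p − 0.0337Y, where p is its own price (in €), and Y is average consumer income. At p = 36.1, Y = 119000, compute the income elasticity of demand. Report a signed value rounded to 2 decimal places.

-0.93

At the given values, D = 15510 − 199(36.1) − 0.0337(119000) = 4315.8.
∂D/∂Y = -0.0337.
E = (-0.0337) × (119000/4315.8) = -0.9292…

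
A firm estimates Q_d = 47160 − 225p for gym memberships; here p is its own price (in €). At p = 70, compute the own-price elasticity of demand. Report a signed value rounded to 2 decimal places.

-0.50

At the given values, Q_d = 47160 − 225(70) = 31410.
∂Q_d/∂p = −225.
E = (-225) × (70/31410) = -0.5014…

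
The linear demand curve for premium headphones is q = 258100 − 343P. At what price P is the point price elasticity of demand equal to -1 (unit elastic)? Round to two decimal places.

Ed = −343P/(258100 − 343P). Set this equal to -1:
343P = 1·(258100 − 343P) ⇒ 343P(1 + 1) = 1·258100
P = 1·258100 / (343·2) = 376.2390…

376.24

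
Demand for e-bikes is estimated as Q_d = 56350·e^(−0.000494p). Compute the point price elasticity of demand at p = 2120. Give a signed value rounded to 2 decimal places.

-1.05

dQ_d/dp = −0.000494·Q_d = -9.76771. At p = 2120, Q_d = 19772.7.
Ed = (dQ_d/dp)·(p/Q_d) = (-9.76771) × (2120/19772.7) = -1.0472…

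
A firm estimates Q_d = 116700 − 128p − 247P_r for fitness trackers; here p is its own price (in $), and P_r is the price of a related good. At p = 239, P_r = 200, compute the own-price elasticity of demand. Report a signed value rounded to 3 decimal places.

-0.833

At the given values, Q_d = 116700 − 128(239) − 247(200) = 36708.
∂Q_d/∂p = −128.
E = (-128) × (239/36708) = -0.83338…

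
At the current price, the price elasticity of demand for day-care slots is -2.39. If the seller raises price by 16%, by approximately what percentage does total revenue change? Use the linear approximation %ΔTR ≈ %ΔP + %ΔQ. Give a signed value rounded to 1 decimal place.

-22.2%

%ΔQ ≈ Ed × %ΔP = (-2.39) × (+16%) = -38.2400%
%ΔTR ≈ %ΔP + %ΔQ = (+16%) + (-38.2400%) = -22.2400%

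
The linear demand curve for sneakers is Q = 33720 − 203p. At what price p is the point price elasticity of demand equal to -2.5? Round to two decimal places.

118.65

Ed = −203p/(33720 − 203p). Set this equal to -2.5:
203p = 2.5·(33720 − 203p) ⇒ 203p(1 + 2.5) = 2.5·33720
p = 2.5·33720 / (203·3.5) = 118.6488…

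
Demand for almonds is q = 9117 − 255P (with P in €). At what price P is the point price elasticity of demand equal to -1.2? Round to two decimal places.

19.50

Ed = −255P/(9117 − 255P). Set this equal to -1.2:
255P = 1.2·(9117 − 255P) ⇒ 255P(1 + 1.2) = 1.2·9117
P = 1.2·9117 / (255·2.2) = 19.5016…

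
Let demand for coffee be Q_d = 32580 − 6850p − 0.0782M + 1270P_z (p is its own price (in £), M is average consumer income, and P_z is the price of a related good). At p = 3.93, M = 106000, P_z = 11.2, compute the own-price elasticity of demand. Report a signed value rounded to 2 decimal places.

At the given values, Q_d = 32580 − 6850(3.93) − 0.0782(106000) + 1270(11.2) = 11594.3.
∂Q_d/∂p = −6850.
E = (-6850) × (3.93/11594.3) = -2.3218…

-2.32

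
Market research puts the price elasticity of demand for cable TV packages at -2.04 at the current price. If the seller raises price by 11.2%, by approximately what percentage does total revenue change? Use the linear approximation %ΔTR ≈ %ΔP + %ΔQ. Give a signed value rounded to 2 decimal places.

%ΔQ ≈ Ed × %ΔP = (-2.04) × (+11.2%) = -22.8480%
%ΔTR ≈ %ΔP + %ΔQ = (+11.2%) + (-22.8480%) = -11.6480%

-11.65%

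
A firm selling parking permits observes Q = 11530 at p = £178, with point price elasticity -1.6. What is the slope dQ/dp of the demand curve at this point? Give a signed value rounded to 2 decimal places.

-103.64

Ed = (dQ/dp)·(p/Q) ⇒ dQ/dp = Ed·Q/p = (-1.6)·11530/178 = -103.6404…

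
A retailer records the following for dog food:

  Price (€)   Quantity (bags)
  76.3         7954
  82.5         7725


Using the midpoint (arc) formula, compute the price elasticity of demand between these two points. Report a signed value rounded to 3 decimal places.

%ΔQ = (7725 − 7954) / [(7954 + 7725)/2] = -229/7839.5 = -0.029211…
%ΔP = (82.5 − 76.3) / [(76.3 + 82.5)/2] = 6.2/79.4 = 0.078085…
Arc Ed = %ΔQ / %ΔP = (-229/7839.5) / (6.2/79.4) = -0.37408…

-0.374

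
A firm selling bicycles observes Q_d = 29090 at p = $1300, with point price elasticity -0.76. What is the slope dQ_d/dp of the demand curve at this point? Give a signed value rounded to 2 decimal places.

Ed = (dQ_d/dp)·(p/Q_d) ⇒ dQ_d/dp = Ed·Q_d/p = (-0.76)·29090/1300 = -17.0064…

-17.01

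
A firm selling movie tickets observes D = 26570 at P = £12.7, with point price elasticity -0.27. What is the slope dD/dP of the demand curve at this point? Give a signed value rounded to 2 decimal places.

Ed = (dD/dP)·(P/D) ⇒ dD/dP = Ed·D/P = (-0.27)·26570/12.7 = -564.8740…

-564.87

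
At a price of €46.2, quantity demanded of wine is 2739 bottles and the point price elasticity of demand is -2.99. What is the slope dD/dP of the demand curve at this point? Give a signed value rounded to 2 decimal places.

-177.26

Ed = (dD/dP)·(P/D) ⇒ dD/dP = Ed·D/P = (-2.99)·2739/46.2 = -177.2642…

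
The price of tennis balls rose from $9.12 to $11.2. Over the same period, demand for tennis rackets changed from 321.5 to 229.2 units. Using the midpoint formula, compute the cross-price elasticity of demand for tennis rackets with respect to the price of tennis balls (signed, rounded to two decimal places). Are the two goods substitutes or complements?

%ΔQ_{tennis rackets} = (229.2 − 321.5)/avg = -92.3/275.35 = -0.335209…
%ΔP_{tennis balls} = (11.2 − 9.12)/avg = 2.08/10.16 = 0.204724…
E_cross = (-92.3/275.35) / (2.08/10.16) = -1.6373…
E_cross < 0 ⇒ the goods are complements.

-1.64; complements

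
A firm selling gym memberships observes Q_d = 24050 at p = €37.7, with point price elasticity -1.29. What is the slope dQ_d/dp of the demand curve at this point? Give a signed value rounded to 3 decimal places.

-822.931

Ed = (dQ_d/dp)·(p/Q_d) ⇒ dQ_d/dp = Ed·Q_d/p = (-1.29)·24050/37.7 = -822.93103…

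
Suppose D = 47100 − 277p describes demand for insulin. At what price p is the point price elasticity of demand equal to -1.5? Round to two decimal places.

Ed = −277p/(47100 − 277p). Set this equal to -1.5:
277p = 1.5·(47100 − 277p) ⇒ 277p(1 + 1.5) = 1.5·47100
p = 1.5·47100 / (277·2.5) = 102.0216…

102.02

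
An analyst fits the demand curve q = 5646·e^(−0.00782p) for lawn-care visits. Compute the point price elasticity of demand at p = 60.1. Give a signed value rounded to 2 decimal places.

dq/dp = −0.00782·q = -27.5954. At p = 60.1, q = 3528.83.
Ed = (dq/dp)·(p/q) = (-27.5954) × (60.1/3528.83) = -0.4699…

-0.47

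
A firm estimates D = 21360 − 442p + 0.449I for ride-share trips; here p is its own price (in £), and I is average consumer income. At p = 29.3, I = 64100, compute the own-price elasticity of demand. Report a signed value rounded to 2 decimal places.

-0.35

At the given values, D = 21360 − 442(29.3) + 0.449(64100) = 37190.3.
∂D/∂p = −442.
E = (-442) × (29.3/37190.3) = -0.3482…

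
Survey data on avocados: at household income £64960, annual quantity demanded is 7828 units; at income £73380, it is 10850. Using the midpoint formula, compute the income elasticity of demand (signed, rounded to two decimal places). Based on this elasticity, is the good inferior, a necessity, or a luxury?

2.66; luxury

%ΔQ = (10850 − 7828)/[( 7828 + 10850)/2] = 3022/9339 = 0.323589…
%ΔIncome = (73380 − 64960)/[( 64960 + 73380)/2] = 8420/69170 = 0.121729…
E_income = (3022/9339) / (8420/69170) = 2.6582…
E_income > 1 ⇒ normal good, luxury.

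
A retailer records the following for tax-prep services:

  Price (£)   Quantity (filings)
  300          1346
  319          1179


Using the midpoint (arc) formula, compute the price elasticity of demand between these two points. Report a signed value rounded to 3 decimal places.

-2.155

%ΔQ = (1179 − 1346) / [(1346 + 1179)/2] = -167/1262.5 = -0.132277…
%ΔP = (319 − 300) / [(300 + 319)/2] = 19/309.5 = 0.061389…
Arc Ed = %ΔQ / %ΔP = (-167/1262.5) / (19/309.5) = -2.15472…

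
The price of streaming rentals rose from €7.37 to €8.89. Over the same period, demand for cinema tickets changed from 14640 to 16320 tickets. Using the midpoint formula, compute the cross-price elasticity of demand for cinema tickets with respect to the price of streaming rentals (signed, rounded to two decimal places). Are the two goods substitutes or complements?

%ΔQ_{cinema tickets} = (16320 − 14640)/avg = 1680/15480 = 0.108527…
%ΔP_{streaming rentals} = (8.89 − 7.37)/avg = 1.52/8.13 = 0.186961…
E_cross = (1680/15480) / (1.52/8.13) = 0.5804…
E_cross > 0 ⇒ the goods are substitutes.

0.58; substitutes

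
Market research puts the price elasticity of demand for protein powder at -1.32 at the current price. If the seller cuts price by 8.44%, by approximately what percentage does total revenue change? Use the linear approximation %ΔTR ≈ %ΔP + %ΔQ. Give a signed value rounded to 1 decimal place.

+2.7%

%ΔQ ≈ Ed × %ΔP = (-1.32) × (-8.44%) = +11.1408%
%ΔTR ≈ %ΔP + %ΔQ = (-8.44%) + (+11.1408%) = +2.7008%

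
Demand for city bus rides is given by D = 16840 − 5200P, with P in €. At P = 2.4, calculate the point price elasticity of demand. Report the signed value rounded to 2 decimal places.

dD/dP = −5200. At P = 2.4, D = 16840 − 5200(2.4) = 4360.
Ed = (dD/dP)·(P/D) = −5200 × (2.4/4360) = -2.8623…

-2.86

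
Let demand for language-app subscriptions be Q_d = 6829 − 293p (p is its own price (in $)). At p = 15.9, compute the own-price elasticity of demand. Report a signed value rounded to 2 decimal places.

-2.15

At the given values, Q_d = 6829 − 293(15.9) = 2170.3.
∂Q_d/∂p = −293.
E = (-293) × (15.9/2170.3) = -2.1465…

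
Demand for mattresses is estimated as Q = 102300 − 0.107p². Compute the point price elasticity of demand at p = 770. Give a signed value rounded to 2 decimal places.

-3.27

dQ/dp = −2·0.107·p = -164.78. At p = 770, Q = 38859.7.
Ed = (dQ/dp)·(p/Q) = (-164.78) × (770/38859.7) = -3.2650…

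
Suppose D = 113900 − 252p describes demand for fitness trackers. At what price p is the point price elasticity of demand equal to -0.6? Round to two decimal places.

169.49

Ed = −252p/(113900 − 252p). Set this equal to -0.6:
252p = 0.6·(113900 − 252p) ⇒ 252p(1 + 0.6) = 0.6·113900
p = 0.6·113900 / (252·1.6) = 169.4940…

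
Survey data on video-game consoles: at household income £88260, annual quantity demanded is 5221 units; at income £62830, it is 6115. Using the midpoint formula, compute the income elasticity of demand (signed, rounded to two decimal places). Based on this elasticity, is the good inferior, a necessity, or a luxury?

%ΔQ = (6115 − 5221)/[( 5221 + 6115)/2] = 894/5668 = 0.157727…
%ΔIncome = (62830 − 88260)/[( 88260 + 62830)/2] = -25430/75545 = -0.336620…
E_income = (894/5668) / (-25430/75545) = -0.4685…
E_income < 0 ⇒ inferior good.

-0.47; inferior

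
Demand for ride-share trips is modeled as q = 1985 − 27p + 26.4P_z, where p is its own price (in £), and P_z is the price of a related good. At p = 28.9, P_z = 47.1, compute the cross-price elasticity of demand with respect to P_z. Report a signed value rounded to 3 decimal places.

At the given values, q = 1985 − 27(28.9) + 26.4(47.1) = 2448.14.
∂q/∂P_z = 26.4.
E = (26.4) × (47.1/2448.14) = 0.50791…

0.508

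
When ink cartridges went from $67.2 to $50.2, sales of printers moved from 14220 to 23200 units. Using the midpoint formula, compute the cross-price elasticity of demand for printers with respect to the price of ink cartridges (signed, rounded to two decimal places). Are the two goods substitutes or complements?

-1.66; complements

%ΔQ_{printers} = (23200 − 14220)/avg = 8980/18710 = 0.479957…
%ΔP_{ink cartridges} = (50.2 − 67.2)/avg = -17/58.7 = -0.289608…
E_cross = (8980/18710) / (-17/58.7) = -1.6572…
E_cross < 0 ⇒ the goods are complements.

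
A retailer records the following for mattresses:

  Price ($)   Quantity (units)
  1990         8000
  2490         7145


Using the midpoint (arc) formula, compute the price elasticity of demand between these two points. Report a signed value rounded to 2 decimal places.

%ΔQ = (7145 − 8000) / [(8000 + 7145)/2] = -855/7572.5 = -0.112908…
%ΔP = (2490 − 1990) / [(1990 + 2490)/2] = 500/2240 = 0.223214…
Arc Ed = %ΔQ / %ΔP = (-855/7572.5) / (500/2240) = -0.5058…

-0.51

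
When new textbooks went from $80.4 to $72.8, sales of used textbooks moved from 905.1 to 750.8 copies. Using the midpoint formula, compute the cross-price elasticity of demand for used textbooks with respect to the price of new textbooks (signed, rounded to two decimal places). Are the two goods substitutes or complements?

1.88; substitutes

%ΔQ_{used textbooks} = (750.8 − 905.1)/avg = -154.3/827.95 = -0.186363…
%ΔP_{new textbooks} = (72.8 − 80.4)/avg = -7.6/76.6 = -0.099216…
E_cross = (-154.3/827.95) / (-7.6/76.6) = 1.8783…
E_cross > 0 ⇒ the goods are substitutes.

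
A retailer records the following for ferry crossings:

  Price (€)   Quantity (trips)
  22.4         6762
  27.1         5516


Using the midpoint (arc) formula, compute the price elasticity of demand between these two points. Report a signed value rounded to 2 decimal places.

%ΔQ = (5516 − 6762) / [(6762 + 5516)/2] = -1246/6139 = -0.202964…
%ΔP = (27.1 − 22.4) / [(22.4 + 27.1)/2] = 4.7/24.75 = 0.189898…
Arc Ed = %ΔQ / %ΔP = (-1246/6139) / (4.7/24.75) = -1.0688…

-1.07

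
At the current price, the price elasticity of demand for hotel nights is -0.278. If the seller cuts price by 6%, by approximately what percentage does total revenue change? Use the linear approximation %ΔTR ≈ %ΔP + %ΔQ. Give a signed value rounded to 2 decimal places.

-4.33%

%ΔQ ≈ Ed × %ΔP = (-0.278) × (-6%) = +1.6680%
%ΔTR ≈ %ΔP + %ΔQ = (-6%) + (+1.6680%) = -4.3320%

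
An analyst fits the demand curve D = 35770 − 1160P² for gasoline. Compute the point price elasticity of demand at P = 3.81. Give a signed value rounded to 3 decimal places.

-1.779

dD/dP = −2·1160·P = -8839.2. At P = 3.81, D = 18931.324.
Ed = (dD/dP)·(P/D) = (-8839.2) × (3.81/18931.324) = -1.77892…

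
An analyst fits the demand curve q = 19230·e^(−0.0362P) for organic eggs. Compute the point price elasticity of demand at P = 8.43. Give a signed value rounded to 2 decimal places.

-0.31

dq/dP = −0.0362·q = -513.046. At P = 8.43, q = 14172.5.
Ed = (dq/dP)·(P/q) = (-513.046) × (8.43/14172.5) = -0.3051…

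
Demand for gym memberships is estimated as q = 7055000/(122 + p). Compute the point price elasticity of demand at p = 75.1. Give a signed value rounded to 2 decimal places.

dq/dp = −7055000/(122 + p)² = -181.603. At p = 75.1, q = 35794.
Ed = (dq/dp)·(p/q) = (-181.603) × (75.1/35794) = -0.3810…

-0.38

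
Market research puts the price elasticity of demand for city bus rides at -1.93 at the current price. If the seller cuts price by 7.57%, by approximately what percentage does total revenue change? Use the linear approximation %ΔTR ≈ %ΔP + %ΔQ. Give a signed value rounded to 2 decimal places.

+7.04%

%ΔQ ≈ Ed × %ΔP = (-1.93) × (-7.57%) = +14.6101%
%ΔTR ≈ %ΔP + %ΔQ = (-7.57%) + (+14.6101%) = +7.0401%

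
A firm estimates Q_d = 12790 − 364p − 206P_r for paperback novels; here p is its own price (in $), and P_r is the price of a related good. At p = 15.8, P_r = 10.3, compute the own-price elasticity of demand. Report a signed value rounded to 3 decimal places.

-1.170

At the given values, Q_d = 12790 − 364(15.8) − 206(10.3) = 4917.
∂Q_d/∂p = −364.
E = (-364) × (15.8/4917) = -1.16965…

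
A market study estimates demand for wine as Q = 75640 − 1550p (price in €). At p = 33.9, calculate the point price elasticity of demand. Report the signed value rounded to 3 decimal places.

-2.275

dQ/dp = −1550. At p = 33.9, Q = 75640 − 1550(33.9) = 23095.
Ed = (dQ/dp)·(p/Q) = −1550 × (33.9/23095) = -2.27516…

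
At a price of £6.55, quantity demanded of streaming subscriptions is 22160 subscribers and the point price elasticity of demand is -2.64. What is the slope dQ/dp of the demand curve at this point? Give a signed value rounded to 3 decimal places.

Ed = (dQ/dp)·(p/Q) ⇒ dQ/dp = Ed·Q/p = (-2.64)·22160/6.55 = -8931.66412…

-8931.664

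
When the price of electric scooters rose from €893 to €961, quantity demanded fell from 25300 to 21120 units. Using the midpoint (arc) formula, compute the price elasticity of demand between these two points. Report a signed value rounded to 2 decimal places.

-2.46

%ΔQ = (21120 − 25300) / [(25300 + 21120)/2] = -4180/23210 = -0.180094…
%ΔP = (961 − 893) / [(893 + 961)/2] = 68/927 = 0.073354…
Arc Ed = %ΔQ / %ΔP = (-4180/23210) / (68/927) = -2.4551…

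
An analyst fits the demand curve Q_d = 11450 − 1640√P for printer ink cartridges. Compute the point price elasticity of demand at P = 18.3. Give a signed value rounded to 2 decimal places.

-0.79

dQ_d/dP = −1640/(2√P) = -191.685. At P = 18.3, Q_d = 4434.33.
Ed = (dQ_d/dP)·(P/Q_d) = (-191.685) × (18.3/4434.33) = -0.7910…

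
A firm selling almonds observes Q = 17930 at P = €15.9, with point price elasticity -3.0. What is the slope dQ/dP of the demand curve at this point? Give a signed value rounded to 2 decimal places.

Ed = (dQ/dP)·(P/Q) ⇒ dQ/dP = Ed·Q/P = (-3.0)·17930/15.9 = -3383.0188…

-3383.02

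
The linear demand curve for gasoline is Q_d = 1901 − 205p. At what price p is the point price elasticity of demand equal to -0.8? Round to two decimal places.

4.12

Ed = −205p/(1901 − 205p). Set this equal to -0.8:
205p = 0.8·(1901 − 205p) ⇒ 205p(1 + 0.8) = 0.8·1901
p = 0.8·1901 / (205·1.8) = 4.1214…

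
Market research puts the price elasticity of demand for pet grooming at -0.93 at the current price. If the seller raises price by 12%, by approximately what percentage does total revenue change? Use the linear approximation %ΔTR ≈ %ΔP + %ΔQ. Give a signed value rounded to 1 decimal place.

+0.8%

%ΔQ ≈ Ed × %ΔP = (-0.93) × (+12%) = -11.1600%
%ΔTR ≈ %ΔP + %ΔQ = (+12%) + (-11.1600%) = +0.8400%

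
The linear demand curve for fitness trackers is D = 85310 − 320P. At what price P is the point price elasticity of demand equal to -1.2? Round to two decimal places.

145.41

Ed = −320P/(85310 − 320P). Set this equal to -1.2:
320P = 1.2·(85310 − 320P) ⇒ 320P(1 + 1.2) = 1.2·85310
P = 1.2·85310 / (320·2.2) = 145.4147…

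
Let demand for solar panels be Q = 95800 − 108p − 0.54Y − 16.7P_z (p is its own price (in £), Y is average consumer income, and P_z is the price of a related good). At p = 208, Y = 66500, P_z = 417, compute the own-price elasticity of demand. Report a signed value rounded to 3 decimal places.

At the given values, Q = 95800 − 108(208) − 0.54(66500) − 16.7(417) = 30462.1.
∂Q/∂p = −108.
E = (-108) × (208/30462.1) = -0.73744…

-0.737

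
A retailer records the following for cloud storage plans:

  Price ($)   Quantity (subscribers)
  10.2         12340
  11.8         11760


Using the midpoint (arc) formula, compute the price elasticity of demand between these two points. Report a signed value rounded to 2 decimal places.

-0.33

%ΔQ = (11760 − 12340) / [(12340 + 11760)/2] = -580/12050 = -0.048132…
%ΔP = (11.8 − 10.2) / [(10.2 + 11.8)/2] = 1.6/11 = 0.145454…
Arc Ed = %ΔQ / %ΔP = (-580/12050) / (1.6/11) = -0.3309…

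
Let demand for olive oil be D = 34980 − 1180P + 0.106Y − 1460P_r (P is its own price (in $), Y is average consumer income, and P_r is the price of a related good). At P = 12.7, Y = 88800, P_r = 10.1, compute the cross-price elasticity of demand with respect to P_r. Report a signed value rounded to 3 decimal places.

At the given values, D = 34980 − 1180(12.7) + 0.106(88800) − 1460(10.1) = 14660.8.
∂D/∂P_r = -1460.
E = (-1460) × (10.1/14660.8) = -1.00581…

-1.006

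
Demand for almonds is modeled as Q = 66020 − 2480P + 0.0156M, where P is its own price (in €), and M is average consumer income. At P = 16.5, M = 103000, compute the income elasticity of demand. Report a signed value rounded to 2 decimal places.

0.06

At the given values, Q = 66020 − 2480(16.5) + 0.0156(103000) = 26706.8.
∂Q/∂M = 0.0156.
E = (0.0156) × (103000/26706.8) = 0.0601…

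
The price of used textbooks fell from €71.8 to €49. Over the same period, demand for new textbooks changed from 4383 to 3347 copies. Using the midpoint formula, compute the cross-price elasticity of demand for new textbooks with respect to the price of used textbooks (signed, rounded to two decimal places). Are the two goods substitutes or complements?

0.71; substitutes

%ΔQ_{new textbooks} = (3347 − 4383)/avg = -1036/3865 = -0.268046…
%ΔP_{used textbooks} = (49 − 71.8)/avg = -22.8/60.4 = -0.377483…
E_cross = (-1036/3865) / (-22.8/60.4) = 0.7100…
E_cross > 0 ⇒ the goods are substitutes.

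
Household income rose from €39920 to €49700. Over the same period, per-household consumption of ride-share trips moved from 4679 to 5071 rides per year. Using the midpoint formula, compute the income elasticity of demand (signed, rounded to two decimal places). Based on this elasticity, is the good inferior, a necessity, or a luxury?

%ΔQ = (5071 − 4679)/[( 4679 + 5071)/2] = 392/4875 = 0.080410…
%ΔIncome = (49700 − 39920)/[( 39920 + 49700)/2] = 9780/44810 = 0.218254…
E_income = (392/4875) / (9780/44810) = 0.3684…
0 < E_income < 1 ⇒ normal good, necessity.

0.37; necessity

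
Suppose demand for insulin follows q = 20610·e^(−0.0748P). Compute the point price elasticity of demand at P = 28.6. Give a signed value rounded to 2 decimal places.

dq/dP = −0.0748·q = -181.511. At P = 28.6, q = 2426.61.
Ed = (dq/dP)·(P/q) = (-181.511) × (28.6/2426.61) = -2.1392…

-2.14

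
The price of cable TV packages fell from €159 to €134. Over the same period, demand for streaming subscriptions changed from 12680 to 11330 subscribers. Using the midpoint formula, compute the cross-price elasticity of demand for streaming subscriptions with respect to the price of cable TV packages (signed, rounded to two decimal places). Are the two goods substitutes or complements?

%ΔQ_{streaming subscriptions} = (11330 − 12680)/avg = -1350/12005 = -0.112453…
%ΔP_{cable TV packages} = (134 − 159)/avg = -25/146.5 = -0.170648…
E_cross = (-1350/12005) / (-25/146.5) = 0.6589…
E_cross > 0 ⇒ the goods are substitutes.

0.66; substitutes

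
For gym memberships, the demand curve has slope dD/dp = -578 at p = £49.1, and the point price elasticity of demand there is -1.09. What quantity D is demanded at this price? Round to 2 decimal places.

Ed = (dD/dp)·(p/D) ⇒ D = (dD/dp)·p/Ed = (-578)·49.1/(-1.09) = 26036.5137…

26036.51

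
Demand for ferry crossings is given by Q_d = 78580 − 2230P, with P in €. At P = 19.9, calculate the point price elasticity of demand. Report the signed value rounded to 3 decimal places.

dQ_d/dP = −2230. At P = 19.9, Q_d = 78580 − 2230(19.9) = 34203.
Ed = (dQ_d/dP)·(P/Q_d) = −2230 × (19.9/34203) = -1.29745…

-1.297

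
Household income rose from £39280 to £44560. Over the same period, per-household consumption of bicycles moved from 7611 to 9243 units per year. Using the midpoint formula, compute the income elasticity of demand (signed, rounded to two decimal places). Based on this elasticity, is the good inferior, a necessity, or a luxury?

1.54; luxury

%ΔQ = (9243 − 7611)/[( 7611 + 9243)/2] = 1632/8427 = 0.193663…
%ΔIncome = (44560 − 39280)/[( 39280 + 44560)/2] = 5280/41920 = 0.125954…
E_income = (1632/8427) / (5280/41920) = 1.5375…
E_income > 1 ⇒ normal good, luxury.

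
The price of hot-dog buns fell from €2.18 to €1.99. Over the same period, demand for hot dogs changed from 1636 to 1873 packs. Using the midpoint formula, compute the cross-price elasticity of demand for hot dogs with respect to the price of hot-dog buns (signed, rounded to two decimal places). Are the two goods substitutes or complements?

-1.48; complements

%ΔQ_{hot dogs} = (1873 − 1636)/avg = 237/1754.5 = 0.135081…
%ΔP_{hot-dog buns} = (1.99 − 2.18)/avg = -0.19/2.085 = -0.091127…
E_cross = (237/1754.5) / (-0.19/2.085) = -1.4823…
E_cross < 0 ⇒ the goods are complements.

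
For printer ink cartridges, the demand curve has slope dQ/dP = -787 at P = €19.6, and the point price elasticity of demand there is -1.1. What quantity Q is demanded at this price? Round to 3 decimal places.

14022.909

Ed = (dQ/dP)·(P/Q) ⇒ Q = (dQ/dP)·P/Ed = (-787)·19.6/(-1.1) = 14022.90909…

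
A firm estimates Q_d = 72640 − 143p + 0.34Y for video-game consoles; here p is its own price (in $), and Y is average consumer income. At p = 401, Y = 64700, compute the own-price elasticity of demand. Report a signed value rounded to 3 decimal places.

At the given values, Q_d = 72640 − 143(401) + 0.34(64700) = 37295.
∂Q_d/∂p = −143.
E = (-143) × (401/37295) = -1.53755…

-1.538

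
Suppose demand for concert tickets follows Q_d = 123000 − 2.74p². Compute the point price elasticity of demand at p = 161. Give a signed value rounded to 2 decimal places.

-2.73

dQ_d/dp = −2·2.74·p = -882.28. At p = 161, Q_d = 51976.46.
Ed = (dQ_d/dp)·(p/Q_d) = (-882.28) × (161/51976.46) = -2.7329…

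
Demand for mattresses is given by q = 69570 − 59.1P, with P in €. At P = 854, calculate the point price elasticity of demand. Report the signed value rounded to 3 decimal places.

-2.643

dq/dP = −59.1. At P = 854, q = 69570 − 59.1(854) = 19098.6.
Ed = (dq/dP)·(P/q) = −59.1 × (854/19098.6) = -2.64267…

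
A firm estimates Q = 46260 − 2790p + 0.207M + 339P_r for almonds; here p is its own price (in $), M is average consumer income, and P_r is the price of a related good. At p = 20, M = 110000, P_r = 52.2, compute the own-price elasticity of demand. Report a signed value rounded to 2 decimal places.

At the given values, Q = 46260 − 2790(20) + 0.207(110000) + 339(52.2) = 30925.8.
∂Q/∂p = −2790.
E = (-2790) × (20/30925.8) = -1.8043…

-1.80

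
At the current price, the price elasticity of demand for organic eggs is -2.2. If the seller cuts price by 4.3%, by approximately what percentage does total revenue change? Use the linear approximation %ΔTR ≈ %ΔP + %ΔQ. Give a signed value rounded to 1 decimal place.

%ΔQ ≈ Ed × %ΔP = (-2.2) × (-4.3%) = +9.4600%
%ΔTR ≈ %ΔP + %ΔQ = (-4.3%) + (+9.4600%) = +5.1600%

+5.2%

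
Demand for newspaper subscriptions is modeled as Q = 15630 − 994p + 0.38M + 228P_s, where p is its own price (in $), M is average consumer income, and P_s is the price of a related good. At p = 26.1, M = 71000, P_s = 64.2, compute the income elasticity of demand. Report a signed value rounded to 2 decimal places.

At the given values, Q = 15630 − 994(26.1) + 0.38(71000) + 228(64.2) = 31304.2.
∂Q/∂M = 0.38.
E = (0.38) × (71000/31304.2) = 0.8618…

0.86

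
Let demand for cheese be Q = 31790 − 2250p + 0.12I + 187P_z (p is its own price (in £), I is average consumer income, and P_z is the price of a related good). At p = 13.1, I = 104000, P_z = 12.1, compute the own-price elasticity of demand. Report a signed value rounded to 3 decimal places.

-1.728

At the given values, Q = 31790 − 2250(13.1) + 0.12(104000) + 187(12.1) = 17057.7.
∂Q/∂p = −2250.
E = (-2250) × (13.1/17057.7) = -1.72795…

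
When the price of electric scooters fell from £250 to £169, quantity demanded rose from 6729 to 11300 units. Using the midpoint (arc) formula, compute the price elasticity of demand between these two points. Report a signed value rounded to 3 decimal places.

-1.312

%ΔQ = (11300 − 6729) / [(6729 + 11300)/2] = 4571/9014.5 = 0.507071…
%ΔP = (169 − 250) / [(250 + 169)/2] = -81/209.5 = -0.386634…
Arc Ed = %ΔQ / %ΔP = (4571/9014.5) / (-81/209.5) = -1.31150…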